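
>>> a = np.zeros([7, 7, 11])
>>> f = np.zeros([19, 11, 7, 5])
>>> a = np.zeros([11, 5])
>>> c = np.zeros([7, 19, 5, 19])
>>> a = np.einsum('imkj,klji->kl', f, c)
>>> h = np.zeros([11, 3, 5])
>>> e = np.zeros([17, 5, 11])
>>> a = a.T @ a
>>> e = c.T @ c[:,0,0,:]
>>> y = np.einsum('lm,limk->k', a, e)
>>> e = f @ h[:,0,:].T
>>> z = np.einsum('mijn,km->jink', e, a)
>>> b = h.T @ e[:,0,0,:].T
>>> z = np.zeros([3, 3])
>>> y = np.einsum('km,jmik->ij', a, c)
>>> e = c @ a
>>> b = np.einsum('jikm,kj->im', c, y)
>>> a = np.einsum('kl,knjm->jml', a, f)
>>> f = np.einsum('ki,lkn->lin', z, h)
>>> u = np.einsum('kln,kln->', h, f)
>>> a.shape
(7, 5, 19)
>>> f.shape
(11, 3, 5)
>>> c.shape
(7, 19, 5, 19)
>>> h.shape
(11, 3, 5)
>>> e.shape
(7, 19, 5, 19)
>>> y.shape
(5, 7)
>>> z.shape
(3, 3)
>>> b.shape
(19, 19)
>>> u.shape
()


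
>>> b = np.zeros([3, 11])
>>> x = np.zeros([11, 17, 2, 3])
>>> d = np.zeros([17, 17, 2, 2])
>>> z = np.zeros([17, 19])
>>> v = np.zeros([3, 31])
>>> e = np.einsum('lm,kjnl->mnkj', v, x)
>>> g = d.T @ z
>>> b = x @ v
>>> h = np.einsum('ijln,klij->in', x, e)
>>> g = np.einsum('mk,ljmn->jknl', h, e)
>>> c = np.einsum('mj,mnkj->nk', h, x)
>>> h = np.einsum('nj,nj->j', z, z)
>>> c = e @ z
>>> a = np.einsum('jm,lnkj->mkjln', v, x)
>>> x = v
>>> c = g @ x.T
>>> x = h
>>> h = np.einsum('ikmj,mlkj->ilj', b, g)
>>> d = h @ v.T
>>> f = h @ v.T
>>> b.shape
(11, 17, 2, 31)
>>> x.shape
(19,)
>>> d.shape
(11, 3, 3)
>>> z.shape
(17, 19)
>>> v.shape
(3, 31)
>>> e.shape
(31, 2, 11, 17)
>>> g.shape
(2, 3, 17, 31)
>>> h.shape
(11, 3, 31)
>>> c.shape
(2, 3, 17, 3)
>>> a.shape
(31, 2, 3, 11, 17)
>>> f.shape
(11, 3, 3)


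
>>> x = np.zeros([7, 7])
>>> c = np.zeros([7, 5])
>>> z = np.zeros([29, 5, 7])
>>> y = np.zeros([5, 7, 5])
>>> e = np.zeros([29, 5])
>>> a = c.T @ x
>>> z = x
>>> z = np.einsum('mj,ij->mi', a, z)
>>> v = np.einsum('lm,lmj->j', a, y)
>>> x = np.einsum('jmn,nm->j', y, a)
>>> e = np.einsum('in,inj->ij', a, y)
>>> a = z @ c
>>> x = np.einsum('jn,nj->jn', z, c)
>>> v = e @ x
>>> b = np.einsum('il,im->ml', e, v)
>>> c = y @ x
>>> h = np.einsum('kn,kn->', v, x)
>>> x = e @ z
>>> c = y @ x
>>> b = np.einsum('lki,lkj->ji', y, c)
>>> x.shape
(5, 7)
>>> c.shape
(5, 7, 7)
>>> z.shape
(5, 7)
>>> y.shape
(5, 7, 5)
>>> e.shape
(5, 5)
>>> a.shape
(5, 5)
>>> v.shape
(5, 7)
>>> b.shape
(7, 5)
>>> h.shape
()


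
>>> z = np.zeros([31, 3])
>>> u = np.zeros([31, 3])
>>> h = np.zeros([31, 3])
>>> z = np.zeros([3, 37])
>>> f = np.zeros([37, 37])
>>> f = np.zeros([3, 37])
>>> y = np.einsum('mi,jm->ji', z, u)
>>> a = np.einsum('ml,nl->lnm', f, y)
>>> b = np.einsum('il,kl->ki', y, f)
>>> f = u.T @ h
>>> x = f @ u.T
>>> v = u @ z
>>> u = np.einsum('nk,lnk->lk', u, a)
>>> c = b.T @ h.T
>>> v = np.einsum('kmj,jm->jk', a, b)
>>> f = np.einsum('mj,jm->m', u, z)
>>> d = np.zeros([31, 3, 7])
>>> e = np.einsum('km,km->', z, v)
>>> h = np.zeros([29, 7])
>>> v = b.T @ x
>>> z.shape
(3, 37)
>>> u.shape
(37, 3)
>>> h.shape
(29, 7)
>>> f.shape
(37,)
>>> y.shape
(31, 37)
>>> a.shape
(37, 31, 3)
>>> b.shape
(3, 31)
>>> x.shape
(3, 31)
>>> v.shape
(31, 31)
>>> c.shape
(31, 31)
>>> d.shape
(31, 3, 7)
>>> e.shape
()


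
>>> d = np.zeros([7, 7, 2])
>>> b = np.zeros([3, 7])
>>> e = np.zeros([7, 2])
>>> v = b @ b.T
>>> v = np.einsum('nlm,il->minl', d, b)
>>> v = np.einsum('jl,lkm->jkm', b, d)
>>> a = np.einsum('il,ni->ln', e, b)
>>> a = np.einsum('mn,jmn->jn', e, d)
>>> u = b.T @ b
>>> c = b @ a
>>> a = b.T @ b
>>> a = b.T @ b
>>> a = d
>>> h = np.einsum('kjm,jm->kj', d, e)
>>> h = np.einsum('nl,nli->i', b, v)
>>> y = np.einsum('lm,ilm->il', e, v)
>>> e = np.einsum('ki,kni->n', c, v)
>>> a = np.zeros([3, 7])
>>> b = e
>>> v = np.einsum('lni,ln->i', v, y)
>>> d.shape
(7, 7, 2)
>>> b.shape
(7,)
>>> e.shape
(7,)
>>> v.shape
(2,)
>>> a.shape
(3, 7)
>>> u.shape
(7, 7)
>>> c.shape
(3, 2)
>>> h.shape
(2,)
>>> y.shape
(3, 7)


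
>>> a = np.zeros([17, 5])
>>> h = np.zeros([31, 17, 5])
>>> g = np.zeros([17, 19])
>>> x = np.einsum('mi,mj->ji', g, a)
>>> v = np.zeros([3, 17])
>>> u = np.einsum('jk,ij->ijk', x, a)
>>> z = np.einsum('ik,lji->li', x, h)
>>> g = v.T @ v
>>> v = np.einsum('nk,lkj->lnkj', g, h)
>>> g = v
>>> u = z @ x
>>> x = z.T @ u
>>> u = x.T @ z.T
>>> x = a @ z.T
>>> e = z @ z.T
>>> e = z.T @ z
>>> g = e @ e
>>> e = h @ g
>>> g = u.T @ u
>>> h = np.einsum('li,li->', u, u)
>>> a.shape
(17, 5)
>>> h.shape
()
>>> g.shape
(31, 31)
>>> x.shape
(17, 31)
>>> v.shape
(31, 17, 17, 5)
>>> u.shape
(19, 31)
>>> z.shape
(31, 5)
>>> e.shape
(31, 17, 5)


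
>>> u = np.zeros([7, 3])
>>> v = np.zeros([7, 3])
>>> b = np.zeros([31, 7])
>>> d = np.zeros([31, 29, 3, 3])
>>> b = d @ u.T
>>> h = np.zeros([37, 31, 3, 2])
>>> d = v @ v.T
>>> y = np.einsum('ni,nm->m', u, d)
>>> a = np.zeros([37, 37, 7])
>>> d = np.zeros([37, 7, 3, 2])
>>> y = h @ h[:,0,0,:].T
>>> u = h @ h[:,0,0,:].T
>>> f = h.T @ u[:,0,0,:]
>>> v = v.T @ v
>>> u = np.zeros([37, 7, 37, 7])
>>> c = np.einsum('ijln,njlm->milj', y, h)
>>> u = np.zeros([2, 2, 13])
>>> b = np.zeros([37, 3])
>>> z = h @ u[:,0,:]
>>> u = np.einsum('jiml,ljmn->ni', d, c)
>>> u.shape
(31, 7)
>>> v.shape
(3, 3)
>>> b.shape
(37, 3)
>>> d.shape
(37, 7, 3, 2)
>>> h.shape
(37, 31, 3, 2)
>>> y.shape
(37, 31, 3, 37)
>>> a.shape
(37, 37, 7)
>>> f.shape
(2, 3, 31, 37)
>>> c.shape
(2, 37, 3, 31)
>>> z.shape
(37, 31, 3, 13)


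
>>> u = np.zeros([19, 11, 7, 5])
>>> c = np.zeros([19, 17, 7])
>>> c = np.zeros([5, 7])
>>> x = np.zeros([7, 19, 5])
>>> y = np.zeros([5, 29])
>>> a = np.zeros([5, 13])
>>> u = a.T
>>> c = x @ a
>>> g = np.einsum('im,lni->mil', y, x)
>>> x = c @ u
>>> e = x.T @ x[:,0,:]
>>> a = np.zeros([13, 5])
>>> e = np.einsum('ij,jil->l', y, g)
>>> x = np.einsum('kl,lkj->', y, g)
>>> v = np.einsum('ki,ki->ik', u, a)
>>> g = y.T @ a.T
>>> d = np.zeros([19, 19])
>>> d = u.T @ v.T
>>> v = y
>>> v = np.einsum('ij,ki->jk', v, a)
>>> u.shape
(13, 5)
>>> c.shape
(7, 19, 13)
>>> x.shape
()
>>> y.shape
(5, 29)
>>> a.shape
(13, 5)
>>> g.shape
(29, 13)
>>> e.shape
(7,)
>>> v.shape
(29, 13)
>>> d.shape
(5, 5)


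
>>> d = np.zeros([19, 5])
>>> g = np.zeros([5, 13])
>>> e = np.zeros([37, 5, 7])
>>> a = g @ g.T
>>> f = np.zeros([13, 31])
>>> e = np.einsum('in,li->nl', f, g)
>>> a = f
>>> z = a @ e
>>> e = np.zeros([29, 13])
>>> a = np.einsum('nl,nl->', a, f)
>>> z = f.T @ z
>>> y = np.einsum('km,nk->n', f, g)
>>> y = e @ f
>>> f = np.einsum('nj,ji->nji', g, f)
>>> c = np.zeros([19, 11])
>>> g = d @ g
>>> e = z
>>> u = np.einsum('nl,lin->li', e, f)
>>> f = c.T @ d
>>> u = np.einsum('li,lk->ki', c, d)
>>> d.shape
(19, 5)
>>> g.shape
(19, 13)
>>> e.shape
(31, 5)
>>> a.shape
()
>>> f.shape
(11, 5)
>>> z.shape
(31, 5)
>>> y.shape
(29, 31)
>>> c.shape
(19, 11)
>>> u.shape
(5, 11)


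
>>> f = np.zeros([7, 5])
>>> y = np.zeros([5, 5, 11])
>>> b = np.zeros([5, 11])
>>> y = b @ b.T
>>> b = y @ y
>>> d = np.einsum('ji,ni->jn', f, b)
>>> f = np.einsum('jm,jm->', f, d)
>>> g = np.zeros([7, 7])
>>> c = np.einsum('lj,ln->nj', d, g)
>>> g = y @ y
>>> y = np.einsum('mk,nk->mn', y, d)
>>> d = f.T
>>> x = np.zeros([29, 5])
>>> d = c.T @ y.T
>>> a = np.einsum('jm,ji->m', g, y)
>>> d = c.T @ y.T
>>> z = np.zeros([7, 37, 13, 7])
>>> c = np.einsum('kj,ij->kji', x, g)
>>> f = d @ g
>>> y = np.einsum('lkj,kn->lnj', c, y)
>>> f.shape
(5, 5)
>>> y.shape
(29, 7, 5)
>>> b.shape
(5, 5)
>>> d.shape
(5, 5)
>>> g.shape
(5, 5)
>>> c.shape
(29, 5, 5)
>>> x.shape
(29, 5)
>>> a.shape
(5,)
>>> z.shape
(7, 37, 13, 7)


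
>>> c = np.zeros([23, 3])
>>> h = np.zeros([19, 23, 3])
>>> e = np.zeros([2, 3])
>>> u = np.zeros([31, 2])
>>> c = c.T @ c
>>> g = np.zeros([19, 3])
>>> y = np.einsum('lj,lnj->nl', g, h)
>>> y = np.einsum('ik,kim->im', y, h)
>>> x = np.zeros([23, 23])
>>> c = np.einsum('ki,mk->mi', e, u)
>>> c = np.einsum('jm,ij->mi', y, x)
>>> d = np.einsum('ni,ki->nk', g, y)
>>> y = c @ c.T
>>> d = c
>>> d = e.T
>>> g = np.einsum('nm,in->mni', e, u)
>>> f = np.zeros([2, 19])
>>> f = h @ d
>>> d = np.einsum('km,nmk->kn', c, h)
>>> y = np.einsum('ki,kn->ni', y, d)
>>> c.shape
(3, 23)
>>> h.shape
(19, 23, 3)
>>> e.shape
(2, 3)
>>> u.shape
(31, 2)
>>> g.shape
(3, 2, 31)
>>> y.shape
(19, 3)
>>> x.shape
(23, 23)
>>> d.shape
(3, 19)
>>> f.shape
(19, 23, 2)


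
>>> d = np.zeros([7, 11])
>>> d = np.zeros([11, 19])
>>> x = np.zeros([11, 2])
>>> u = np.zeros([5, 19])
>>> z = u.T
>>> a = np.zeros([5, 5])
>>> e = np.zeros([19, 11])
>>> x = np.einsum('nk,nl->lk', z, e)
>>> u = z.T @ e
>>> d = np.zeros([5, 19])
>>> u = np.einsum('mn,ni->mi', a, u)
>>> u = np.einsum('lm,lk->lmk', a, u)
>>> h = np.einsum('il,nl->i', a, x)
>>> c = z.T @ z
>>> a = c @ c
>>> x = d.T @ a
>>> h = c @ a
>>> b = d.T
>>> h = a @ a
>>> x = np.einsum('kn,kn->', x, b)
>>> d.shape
(5, 19)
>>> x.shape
()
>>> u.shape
(5, 5, 11)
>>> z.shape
(19, 5)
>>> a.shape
(5, 5)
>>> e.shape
(19, 11)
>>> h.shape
(5, 5)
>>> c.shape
(5, 5)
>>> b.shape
(19, 5)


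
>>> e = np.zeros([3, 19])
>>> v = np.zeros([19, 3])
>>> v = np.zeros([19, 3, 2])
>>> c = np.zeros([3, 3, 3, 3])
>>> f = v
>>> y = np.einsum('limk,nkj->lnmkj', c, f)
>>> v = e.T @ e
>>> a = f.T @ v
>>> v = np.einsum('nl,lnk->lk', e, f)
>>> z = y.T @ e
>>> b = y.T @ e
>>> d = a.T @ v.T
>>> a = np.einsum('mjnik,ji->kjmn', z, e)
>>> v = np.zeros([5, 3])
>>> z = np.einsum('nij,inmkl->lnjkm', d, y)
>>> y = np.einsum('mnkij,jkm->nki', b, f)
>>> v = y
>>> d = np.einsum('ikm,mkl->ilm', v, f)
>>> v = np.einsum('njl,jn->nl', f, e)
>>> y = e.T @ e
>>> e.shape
(3, 19)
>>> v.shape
(19, 2)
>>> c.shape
(3, 3, 3, 3)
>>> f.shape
(19, 3, 2)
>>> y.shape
(19, 19)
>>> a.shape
(19, 3, 2, 3)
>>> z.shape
(2, 19, 19, 3, 3)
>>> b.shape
(2, 3, 3, 19, 19)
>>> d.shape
(3, 2, 19)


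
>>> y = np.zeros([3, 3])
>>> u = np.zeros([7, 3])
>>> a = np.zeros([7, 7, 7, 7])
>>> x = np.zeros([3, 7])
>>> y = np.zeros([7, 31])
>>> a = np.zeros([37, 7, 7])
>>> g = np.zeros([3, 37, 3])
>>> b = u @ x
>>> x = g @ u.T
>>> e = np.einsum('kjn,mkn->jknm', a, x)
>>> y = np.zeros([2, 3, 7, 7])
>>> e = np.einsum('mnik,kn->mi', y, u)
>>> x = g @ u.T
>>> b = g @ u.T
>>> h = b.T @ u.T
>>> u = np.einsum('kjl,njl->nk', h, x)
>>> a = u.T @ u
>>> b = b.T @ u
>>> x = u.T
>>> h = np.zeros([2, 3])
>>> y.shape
(2, 3, 7, 7)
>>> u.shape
(3, 7)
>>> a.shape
(7, 7)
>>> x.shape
(7, 3)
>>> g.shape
(3, 37, 3)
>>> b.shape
(7, 37, 7)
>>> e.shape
(2, 7)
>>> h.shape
(2, 3)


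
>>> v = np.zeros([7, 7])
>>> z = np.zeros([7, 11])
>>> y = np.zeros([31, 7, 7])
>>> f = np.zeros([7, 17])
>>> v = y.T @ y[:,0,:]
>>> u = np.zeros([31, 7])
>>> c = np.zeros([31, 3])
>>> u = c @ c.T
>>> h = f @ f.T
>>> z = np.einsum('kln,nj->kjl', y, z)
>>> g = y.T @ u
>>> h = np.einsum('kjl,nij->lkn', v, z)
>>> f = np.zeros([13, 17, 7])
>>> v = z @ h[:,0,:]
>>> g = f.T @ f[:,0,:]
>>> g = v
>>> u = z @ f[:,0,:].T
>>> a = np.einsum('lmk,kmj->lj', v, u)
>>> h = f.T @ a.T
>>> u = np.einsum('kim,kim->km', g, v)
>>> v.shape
(31, 11, 31)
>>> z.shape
(31, 11, 7)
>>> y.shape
(31, 7, 7)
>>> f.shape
(13, 17, 7)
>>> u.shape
(31, 31)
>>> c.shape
(31, 3)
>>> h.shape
(7, 17, 31)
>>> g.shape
(31, 11, 31)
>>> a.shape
(31, 13)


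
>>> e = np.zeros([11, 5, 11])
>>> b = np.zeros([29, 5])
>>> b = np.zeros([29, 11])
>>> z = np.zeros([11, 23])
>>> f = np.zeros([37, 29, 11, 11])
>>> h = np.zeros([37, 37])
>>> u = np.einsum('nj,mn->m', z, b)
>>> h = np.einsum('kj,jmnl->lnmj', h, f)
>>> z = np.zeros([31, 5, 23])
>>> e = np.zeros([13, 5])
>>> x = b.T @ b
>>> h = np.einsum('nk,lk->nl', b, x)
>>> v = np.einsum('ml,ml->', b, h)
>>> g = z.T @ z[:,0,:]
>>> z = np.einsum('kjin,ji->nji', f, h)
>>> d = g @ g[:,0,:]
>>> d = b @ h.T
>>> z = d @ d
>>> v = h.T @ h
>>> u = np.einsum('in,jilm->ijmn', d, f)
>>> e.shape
(13, 5)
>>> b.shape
(29, 11)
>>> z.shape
(29, 29)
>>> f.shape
(37, 29, 11, 11)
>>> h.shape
(29, 11)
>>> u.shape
(29, 37, 11, 29)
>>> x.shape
(11, 11)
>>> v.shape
(11, 11)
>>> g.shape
(23, 5, 23)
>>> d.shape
(29, 29)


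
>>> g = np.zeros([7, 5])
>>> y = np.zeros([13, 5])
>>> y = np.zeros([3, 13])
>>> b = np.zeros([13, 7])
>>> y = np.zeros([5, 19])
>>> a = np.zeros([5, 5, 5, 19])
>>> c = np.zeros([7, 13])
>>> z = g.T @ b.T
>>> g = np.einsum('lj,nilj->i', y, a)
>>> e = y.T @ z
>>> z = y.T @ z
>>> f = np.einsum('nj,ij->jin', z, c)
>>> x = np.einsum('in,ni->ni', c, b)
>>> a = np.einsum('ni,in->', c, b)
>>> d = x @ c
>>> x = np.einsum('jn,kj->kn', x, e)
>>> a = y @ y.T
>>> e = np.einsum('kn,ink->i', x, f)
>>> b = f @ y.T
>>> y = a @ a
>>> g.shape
(5,)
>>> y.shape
(5, 5)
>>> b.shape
(13, 7, 5)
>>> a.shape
(5, 5)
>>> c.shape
(7, 13)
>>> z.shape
(19, 13)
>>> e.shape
(13,)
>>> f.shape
(13, 7, 19)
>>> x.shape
(19, 7)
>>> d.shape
(13, 13)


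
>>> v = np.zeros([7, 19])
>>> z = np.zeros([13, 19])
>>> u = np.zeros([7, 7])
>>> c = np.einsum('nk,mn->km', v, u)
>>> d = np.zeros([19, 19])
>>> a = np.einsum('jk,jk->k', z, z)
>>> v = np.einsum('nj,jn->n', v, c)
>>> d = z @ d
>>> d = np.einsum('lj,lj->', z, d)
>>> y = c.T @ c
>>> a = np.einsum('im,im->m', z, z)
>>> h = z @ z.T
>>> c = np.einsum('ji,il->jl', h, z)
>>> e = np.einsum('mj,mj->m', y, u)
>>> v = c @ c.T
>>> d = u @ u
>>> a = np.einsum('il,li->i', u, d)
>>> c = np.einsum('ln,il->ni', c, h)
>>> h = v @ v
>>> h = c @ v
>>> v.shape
(13, 13)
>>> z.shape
(13, 19)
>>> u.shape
(7, 7)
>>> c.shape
(19, 13)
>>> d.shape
(7, 7)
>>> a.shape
(7,)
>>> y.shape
(7, 7)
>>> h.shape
(19, 13)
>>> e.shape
(7,)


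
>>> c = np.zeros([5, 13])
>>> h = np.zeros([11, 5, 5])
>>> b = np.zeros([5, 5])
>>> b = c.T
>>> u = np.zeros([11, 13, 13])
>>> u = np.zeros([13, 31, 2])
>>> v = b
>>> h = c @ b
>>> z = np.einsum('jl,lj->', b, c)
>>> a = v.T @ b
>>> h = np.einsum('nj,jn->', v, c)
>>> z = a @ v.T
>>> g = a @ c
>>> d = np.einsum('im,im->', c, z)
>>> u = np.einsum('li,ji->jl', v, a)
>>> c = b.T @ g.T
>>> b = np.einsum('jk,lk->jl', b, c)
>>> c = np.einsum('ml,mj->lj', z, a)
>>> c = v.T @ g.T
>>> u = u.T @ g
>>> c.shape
(5, 5)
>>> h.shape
()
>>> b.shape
(13, 5)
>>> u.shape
(13, 13)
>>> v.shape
(13, 5)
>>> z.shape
(5, 13)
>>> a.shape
(5, 5)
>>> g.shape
(5, 13)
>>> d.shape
()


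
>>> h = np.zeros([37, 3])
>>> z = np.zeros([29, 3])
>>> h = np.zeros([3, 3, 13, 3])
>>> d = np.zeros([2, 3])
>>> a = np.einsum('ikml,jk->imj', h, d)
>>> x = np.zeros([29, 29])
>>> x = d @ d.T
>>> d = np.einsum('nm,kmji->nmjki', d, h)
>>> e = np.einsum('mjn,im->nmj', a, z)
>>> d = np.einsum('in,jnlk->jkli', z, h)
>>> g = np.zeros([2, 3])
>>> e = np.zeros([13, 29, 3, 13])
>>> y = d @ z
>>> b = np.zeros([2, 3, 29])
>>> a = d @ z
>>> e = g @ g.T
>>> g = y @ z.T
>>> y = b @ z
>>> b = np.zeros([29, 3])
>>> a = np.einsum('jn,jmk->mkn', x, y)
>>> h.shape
(3, 3, 13, 3)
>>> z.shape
(29, 3)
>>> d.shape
(3, 3, 13, 29)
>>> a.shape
(3, 3, 2)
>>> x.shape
(2, 2)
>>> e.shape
(2, 2)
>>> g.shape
(3, 3, 13, 29)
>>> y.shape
(2, 3, 3)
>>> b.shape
(29, 3)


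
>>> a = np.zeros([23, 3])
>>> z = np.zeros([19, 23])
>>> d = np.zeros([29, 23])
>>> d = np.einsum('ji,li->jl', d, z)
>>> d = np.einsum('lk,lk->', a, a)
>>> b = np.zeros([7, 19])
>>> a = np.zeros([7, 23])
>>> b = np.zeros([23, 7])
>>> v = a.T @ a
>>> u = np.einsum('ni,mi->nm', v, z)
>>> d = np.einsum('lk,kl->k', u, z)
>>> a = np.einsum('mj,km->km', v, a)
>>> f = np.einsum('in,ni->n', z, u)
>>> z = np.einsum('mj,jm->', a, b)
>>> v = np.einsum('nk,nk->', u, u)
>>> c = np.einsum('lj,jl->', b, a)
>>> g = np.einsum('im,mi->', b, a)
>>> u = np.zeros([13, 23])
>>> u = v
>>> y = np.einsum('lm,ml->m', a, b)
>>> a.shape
(7, 23)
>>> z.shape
()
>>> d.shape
(19,)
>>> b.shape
(23, 7)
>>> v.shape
()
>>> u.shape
()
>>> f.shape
(23,)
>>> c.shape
()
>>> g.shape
()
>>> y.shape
(23,)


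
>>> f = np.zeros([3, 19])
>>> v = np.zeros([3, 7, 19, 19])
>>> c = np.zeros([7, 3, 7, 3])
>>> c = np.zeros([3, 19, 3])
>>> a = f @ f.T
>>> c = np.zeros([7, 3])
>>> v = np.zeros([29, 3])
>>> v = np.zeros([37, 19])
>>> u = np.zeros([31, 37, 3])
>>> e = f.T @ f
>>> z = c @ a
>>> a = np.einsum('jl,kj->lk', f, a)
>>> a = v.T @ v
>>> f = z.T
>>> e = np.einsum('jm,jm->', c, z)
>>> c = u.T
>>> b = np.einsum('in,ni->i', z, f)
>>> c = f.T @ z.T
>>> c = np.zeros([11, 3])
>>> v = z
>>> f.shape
(3, 7)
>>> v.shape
(7, 3)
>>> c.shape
(11, 3)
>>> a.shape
(19, 19)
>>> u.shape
(31, 37, 3)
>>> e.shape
()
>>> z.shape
(7, 3)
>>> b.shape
(7,)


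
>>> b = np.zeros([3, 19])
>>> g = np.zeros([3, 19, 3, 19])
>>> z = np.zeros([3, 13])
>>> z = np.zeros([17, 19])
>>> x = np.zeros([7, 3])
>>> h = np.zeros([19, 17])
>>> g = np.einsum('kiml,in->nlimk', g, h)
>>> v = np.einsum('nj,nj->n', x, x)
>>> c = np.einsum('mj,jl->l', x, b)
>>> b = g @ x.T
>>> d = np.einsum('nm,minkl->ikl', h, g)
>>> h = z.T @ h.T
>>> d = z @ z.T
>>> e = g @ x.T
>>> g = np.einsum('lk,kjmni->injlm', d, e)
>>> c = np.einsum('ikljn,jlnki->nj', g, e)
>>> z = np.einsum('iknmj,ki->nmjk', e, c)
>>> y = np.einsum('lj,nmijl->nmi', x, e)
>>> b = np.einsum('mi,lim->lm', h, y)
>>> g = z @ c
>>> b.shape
(17, 19)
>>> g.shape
(19, 3, 7, 17)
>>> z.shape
(19, 3, 7, 19)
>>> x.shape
(7, 3)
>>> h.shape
(19, 19)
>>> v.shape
(7,)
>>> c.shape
(19, 17)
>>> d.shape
(17, 17)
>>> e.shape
(17, 19, 19, 3, 7)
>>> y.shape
(17, 19, 19)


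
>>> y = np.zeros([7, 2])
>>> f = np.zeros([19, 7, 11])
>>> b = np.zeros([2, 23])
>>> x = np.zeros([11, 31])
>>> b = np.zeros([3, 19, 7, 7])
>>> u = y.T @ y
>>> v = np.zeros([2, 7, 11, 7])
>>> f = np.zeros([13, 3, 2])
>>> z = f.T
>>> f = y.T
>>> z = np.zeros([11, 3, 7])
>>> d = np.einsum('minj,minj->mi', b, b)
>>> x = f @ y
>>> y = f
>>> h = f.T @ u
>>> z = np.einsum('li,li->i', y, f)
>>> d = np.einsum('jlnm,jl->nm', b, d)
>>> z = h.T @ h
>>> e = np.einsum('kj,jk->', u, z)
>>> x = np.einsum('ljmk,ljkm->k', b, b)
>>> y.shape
(2, 7)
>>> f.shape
(2, 7)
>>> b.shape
(3, 19, 7, 7)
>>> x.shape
(7,)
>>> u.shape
(2, 2)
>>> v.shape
(2, 7, 11, 7)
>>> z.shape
(2, 2)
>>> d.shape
(7, 7)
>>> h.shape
(7, 2)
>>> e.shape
()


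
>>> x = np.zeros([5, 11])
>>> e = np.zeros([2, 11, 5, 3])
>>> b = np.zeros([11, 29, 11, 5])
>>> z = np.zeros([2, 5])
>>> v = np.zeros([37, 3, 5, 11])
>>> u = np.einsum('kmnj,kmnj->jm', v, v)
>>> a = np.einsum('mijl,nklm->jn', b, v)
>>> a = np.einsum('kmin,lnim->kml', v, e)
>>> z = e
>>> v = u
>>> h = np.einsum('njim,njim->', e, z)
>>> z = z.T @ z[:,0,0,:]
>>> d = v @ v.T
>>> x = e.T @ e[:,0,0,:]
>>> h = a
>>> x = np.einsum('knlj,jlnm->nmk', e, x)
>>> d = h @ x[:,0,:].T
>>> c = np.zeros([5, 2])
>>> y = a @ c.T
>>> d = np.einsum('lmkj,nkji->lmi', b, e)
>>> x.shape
(11, 3, 2)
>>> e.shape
(2, 11, 5, 3)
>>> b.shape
(11, 29, 11, 5)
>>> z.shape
(3, 5, 11, 3)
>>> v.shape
(11, 3)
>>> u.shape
(11, 3)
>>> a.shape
(37, 3, 2)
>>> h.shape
(37, 3, 2)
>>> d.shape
(11, 29, 3)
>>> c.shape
(5, 2)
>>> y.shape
(37, 3, 5)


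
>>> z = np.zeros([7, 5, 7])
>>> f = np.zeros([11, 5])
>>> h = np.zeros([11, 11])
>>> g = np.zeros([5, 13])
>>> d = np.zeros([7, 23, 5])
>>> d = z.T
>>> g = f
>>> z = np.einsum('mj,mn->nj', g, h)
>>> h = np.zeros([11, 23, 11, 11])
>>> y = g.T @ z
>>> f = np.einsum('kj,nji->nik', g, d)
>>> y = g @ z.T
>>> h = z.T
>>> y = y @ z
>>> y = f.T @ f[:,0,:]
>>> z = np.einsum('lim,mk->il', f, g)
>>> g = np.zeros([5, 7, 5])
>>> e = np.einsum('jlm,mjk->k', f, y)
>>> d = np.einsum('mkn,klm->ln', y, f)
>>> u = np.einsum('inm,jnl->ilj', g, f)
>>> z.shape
(7, 7)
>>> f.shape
(7, 7, 11)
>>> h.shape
(5, 11)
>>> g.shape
(5, 7, 5)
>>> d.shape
(7, 11)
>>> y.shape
(11, 7, 11)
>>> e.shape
(11,)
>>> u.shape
(5, 11, 7)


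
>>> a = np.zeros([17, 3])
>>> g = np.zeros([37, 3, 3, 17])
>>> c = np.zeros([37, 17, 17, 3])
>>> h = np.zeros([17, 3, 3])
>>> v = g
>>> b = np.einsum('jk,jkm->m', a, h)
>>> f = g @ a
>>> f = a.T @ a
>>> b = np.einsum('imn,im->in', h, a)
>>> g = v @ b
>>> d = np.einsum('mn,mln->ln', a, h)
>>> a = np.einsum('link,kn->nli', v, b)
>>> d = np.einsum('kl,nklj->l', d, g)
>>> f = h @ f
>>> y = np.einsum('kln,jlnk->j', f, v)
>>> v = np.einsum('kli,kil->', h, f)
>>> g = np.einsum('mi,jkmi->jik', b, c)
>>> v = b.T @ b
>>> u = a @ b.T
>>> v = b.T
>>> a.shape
(3, 37, 3)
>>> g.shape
(37, 3, 17)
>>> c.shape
(37, 17, 17, 3)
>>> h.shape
(17, 3, 3)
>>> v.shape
(3, 17)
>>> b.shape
(17, 3)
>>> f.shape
(17, 3, 3)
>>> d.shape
(3,)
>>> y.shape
(37,)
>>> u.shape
(3, 37, 17)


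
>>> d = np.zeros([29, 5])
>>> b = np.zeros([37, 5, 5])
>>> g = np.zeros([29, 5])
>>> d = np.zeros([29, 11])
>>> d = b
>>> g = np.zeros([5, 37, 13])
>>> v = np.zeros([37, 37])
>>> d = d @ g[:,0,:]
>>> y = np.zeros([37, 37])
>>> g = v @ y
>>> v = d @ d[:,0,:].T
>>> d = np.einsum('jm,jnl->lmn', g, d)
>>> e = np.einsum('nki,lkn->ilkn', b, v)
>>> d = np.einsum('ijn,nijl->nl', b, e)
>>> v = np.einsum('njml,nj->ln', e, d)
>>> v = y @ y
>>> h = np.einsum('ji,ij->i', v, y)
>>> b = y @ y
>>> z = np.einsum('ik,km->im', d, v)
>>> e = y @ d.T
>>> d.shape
(5, 37)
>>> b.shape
(37, 37)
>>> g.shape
(37, 37)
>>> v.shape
(37, 37)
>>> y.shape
(37, 37)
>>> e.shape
(37, 5)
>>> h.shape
(37,)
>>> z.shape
(5, 37)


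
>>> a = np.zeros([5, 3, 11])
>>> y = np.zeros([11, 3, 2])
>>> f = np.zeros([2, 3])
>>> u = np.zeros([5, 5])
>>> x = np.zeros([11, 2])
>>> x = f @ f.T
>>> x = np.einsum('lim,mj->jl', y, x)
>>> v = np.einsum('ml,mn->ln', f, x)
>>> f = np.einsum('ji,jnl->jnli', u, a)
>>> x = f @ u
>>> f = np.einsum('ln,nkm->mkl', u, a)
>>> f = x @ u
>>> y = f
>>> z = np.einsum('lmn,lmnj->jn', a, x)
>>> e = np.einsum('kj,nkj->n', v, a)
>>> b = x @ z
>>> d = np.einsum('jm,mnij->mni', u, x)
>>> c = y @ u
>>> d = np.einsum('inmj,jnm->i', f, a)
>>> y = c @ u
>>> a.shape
(5, 3, 11)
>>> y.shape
(5, 3, 11, 5)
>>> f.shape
(5, 3, 11, 5)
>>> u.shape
(5, 5)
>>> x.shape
(5, 3, 11, 5)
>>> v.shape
(3, 11)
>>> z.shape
(5, 11)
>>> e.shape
(5,)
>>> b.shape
(5, 3, 11, 11)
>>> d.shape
(5,)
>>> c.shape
(5, 3, 11, 5)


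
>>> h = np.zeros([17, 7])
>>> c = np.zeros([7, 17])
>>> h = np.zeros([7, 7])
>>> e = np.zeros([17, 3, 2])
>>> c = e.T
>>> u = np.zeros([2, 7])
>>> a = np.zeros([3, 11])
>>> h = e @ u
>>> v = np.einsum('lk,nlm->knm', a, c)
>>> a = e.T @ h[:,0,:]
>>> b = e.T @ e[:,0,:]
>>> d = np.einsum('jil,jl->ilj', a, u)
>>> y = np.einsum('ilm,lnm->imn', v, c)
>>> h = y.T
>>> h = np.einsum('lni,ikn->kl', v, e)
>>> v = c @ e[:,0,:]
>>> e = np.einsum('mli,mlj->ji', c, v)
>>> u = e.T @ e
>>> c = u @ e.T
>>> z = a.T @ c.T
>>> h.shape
(3, 11)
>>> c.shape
(17, 2)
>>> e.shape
(2, 17)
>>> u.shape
(17, 17)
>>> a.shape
(2, 3, 7)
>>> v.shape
(2, 3, 2)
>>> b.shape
(2, 3, 2)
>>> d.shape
(3, 7, 2)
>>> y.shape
(11, 17, 3)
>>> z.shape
(7, 3, 17)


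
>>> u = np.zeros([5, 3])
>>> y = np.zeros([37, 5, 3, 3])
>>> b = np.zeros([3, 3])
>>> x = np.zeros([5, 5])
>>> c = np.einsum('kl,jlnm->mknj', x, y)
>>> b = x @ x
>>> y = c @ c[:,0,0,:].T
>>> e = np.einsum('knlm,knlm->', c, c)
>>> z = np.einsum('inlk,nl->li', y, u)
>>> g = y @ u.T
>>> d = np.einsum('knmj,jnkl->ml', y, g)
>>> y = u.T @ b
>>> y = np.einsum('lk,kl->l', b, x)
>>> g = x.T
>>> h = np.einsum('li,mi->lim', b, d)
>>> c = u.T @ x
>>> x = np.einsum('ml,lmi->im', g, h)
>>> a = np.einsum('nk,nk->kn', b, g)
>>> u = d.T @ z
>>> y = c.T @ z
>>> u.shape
(5, 3)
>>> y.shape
(5, 3)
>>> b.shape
(5, 5)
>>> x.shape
(3, 5)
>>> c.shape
(3, 5)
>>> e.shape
()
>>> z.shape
(3, 3)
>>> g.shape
(5, 5)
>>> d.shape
(3, 5)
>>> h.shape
(5, 5, 3)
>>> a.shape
(5, 5)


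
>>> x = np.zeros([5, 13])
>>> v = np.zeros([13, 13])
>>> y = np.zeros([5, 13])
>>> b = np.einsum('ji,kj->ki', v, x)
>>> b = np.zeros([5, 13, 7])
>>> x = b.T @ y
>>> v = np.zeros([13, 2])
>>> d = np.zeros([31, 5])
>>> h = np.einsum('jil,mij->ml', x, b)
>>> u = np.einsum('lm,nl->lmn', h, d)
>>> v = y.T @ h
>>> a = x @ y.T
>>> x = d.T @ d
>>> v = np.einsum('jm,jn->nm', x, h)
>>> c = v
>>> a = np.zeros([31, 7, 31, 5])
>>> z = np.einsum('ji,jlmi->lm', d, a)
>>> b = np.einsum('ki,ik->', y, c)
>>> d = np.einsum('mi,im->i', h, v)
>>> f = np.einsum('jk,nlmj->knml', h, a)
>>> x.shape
(5, 5)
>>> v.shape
(13, 5)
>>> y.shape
(5, 13)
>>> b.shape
()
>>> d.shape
(13,)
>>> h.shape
(5, 13)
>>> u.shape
(5, 13, 31)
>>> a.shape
(31, 7, 31, 5)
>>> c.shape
(13, 5)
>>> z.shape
(7, 31)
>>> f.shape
(13, 31, 31, 7)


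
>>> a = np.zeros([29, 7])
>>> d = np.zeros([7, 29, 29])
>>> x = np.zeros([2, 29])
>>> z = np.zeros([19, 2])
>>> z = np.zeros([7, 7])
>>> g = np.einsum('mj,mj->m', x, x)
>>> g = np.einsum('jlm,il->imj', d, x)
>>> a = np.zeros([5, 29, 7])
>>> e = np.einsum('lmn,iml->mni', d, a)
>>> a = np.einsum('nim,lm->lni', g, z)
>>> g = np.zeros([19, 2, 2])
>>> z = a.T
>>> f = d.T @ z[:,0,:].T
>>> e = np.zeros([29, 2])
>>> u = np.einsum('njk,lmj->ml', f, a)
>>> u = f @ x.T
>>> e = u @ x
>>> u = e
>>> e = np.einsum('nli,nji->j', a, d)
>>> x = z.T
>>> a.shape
(7, 2, 29)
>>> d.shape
(7, 29, 29)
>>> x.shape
(7, 2, 29)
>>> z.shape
(29, 2, 7)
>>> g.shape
(19, 2, 2)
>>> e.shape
(29,)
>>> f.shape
(29, 29, 29)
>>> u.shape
(29, 29, 29)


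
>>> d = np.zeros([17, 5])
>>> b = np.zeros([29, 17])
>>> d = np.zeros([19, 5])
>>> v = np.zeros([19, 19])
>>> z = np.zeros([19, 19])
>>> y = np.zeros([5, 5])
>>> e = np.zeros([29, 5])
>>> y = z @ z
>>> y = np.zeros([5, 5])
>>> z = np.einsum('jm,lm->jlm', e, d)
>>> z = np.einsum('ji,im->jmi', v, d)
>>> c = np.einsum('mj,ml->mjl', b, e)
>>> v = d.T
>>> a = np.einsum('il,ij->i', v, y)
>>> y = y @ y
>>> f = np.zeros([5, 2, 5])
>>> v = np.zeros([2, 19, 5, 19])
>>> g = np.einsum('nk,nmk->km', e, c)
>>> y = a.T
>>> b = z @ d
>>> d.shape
(19, 5)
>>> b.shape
(19, 5, 5)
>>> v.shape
(2, 19, 5, 19)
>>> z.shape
(19, 5, 19)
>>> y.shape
(5,)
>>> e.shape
(29, 5)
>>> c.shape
(29, 17, 5)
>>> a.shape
(5,)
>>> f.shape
(5, 2, 5)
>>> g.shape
(5, 17)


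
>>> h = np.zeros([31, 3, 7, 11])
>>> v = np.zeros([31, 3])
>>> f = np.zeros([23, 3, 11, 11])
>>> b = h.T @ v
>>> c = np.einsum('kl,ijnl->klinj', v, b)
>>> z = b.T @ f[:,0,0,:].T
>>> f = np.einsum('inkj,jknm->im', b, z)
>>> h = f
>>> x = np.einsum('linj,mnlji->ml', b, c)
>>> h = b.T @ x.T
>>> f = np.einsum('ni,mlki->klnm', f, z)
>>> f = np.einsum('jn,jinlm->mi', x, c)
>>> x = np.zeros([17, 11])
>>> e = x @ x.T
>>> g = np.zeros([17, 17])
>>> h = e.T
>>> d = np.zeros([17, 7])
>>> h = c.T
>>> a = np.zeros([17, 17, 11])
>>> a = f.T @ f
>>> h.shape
(7, 3, 11, 3, 31)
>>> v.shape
(31, 3)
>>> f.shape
(7, 3)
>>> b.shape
(11, 7, 3, 3)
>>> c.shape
(31, 3, 11, 3, 7)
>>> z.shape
(3, 3, 7, 23)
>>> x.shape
(17, 11)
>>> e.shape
(17, 17)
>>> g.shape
(17, 17)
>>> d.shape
(17, 7)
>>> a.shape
(3, 3)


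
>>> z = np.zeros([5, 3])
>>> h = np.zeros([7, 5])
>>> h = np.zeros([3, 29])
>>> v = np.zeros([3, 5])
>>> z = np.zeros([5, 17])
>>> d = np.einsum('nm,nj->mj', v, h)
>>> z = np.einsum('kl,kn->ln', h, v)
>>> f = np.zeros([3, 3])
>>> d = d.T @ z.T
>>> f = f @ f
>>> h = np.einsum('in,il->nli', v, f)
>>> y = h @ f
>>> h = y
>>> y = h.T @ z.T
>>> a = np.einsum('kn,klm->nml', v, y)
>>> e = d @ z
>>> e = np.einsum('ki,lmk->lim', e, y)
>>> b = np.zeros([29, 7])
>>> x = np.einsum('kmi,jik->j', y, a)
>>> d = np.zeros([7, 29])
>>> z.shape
(29, 5)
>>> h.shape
(5, 3, 3)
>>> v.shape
(3, 5)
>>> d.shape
(7, 29)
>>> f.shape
(3, 3)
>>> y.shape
(3, 3, 29)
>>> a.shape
(5, 29, 3)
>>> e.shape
(3, 5, 3)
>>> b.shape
(29, 7)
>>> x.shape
(5,)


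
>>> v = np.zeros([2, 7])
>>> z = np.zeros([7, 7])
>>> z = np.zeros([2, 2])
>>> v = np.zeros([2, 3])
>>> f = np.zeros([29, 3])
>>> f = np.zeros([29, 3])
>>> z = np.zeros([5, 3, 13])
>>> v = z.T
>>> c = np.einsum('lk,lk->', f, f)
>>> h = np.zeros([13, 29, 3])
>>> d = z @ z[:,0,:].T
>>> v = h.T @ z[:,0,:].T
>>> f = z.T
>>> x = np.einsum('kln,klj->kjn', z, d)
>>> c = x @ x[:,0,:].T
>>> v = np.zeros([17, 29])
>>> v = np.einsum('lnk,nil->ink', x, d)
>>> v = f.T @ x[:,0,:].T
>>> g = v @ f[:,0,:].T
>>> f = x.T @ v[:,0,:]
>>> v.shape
(5, 3, 5)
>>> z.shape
(5, 3, 13)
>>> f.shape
(13, 5, 5)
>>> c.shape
(5, 5, 5)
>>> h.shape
(13, 29, 3)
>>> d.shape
(5, 3, 5)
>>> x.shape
(5, 5, 13)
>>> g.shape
(5, 3, 13)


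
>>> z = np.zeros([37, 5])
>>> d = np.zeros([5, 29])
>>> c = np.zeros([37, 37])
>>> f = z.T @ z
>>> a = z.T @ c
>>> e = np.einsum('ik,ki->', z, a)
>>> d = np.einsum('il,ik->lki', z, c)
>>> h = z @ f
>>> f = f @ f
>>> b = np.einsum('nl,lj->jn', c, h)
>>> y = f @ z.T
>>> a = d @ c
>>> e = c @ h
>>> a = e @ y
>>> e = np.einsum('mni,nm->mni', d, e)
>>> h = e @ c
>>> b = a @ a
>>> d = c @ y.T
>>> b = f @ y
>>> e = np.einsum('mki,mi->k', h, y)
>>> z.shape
(37, 5)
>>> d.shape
(37, 5)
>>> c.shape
(37, 37)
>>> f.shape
(5, 5)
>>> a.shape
(37, 37)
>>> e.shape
(37,)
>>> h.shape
(5, 37, 37)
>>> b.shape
(5, 37)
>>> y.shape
(5, 37)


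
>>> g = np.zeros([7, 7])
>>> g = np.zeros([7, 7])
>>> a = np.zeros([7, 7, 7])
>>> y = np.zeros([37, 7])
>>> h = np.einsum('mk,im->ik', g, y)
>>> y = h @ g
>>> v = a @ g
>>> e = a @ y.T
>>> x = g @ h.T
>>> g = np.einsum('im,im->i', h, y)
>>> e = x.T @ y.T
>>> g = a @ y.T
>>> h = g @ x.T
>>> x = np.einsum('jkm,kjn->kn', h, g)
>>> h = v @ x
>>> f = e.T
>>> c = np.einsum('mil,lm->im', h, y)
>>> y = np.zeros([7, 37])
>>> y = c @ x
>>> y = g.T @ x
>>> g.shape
(7, 7, 37)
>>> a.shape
(7, 7, 7)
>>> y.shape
(37, 7, 37)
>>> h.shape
(7, 7, 37)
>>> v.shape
(7, 7, 7)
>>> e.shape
(37, 37)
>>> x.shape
(7, 37)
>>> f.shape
(37, 37)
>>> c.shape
(7, 7)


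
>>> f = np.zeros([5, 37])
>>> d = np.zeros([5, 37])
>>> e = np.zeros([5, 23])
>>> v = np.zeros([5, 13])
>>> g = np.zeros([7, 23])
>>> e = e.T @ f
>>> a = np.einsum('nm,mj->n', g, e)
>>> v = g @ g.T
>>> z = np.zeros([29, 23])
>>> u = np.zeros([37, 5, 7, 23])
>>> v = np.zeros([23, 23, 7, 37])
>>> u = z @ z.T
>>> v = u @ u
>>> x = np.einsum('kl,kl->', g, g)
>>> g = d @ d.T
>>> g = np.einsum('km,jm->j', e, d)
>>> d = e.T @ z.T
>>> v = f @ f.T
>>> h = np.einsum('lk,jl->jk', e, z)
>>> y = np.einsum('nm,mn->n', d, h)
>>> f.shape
(5, 37)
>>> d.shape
(37, 29)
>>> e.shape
(23, 37)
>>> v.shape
(5, 5)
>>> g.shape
(5,)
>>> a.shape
(7,)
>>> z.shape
(29, 23)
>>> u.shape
(29, 29)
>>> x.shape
()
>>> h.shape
(29, 37)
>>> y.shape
(37,)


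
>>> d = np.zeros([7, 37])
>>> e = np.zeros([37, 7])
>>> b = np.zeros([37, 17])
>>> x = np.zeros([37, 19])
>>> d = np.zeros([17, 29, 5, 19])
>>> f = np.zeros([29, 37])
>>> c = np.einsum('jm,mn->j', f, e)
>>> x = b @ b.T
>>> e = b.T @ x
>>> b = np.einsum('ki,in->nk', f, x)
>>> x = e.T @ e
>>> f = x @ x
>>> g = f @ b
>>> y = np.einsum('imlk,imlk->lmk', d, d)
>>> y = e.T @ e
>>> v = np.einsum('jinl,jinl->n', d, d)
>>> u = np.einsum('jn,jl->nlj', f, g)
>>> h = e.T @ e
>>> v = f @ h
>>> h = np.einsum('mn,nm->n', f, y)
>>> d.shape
(17, 29, 5, 19)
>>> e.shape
(17, 37)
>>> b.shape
(37, 29)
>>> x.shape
(37, 37)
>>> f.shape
(37, 37)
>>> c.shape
(29,)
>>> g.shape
(37, 29)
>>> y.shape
(37, 37)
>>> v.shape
(37, 37)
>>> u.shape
(37, 29, 37)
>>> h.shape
(37,)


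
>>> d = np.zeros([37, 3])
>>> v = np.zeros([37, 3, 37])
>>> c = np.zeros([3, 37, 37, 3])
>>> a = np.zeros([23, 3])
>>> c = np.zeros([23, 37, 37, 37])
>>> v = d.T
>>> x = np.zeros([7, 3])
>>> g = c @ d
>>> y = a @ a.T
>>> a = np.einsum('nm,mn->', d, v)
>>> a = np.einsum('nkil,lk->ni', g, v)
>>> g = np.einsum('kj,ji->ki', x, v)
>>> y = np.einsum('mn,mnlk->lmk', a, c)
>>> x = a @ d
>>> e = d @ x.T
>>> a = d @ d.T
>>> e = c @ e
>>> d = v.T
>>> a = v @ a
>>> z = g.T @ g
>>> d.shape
(37, 3)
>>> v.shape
(3, 37)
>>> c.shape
(23, 37, 37, 37)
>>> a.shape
(3, 37)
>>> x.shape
(23, 3)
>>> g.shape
(7, 37)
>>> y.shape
(37, 23, 37)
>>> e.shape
(23, 37, 37, 23)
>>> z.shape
(37, 37)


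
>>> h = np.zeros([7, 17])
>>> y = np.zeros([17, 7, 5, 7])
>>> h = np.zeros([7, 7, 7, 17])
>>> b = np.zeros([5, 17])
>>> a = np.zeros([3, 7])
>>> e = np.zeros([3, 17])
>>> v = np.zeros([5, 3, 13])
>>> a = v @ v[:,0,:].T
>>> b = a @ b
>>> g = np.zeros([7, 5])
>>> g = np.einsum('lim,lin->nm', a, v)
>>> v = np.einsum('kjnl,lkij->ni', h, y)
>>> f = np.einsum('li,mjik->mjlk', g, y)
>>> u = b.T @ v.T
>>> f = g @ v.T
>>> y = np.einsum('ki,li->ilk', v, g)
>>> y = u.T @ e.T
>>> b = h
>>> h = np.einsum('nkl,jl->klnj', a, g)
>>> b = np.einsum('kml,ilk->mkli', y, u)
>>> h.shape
(3, 5, 5, 13)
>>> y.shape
(7, 3, 3)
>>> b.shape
(3, 7, 3, 17)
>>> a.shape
(5, 3, 5)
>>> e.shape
(3, 17)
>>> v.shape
(7, 5)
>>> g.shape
(13, 5)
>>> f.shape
(13, 7)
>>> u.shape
(17, 3, 7)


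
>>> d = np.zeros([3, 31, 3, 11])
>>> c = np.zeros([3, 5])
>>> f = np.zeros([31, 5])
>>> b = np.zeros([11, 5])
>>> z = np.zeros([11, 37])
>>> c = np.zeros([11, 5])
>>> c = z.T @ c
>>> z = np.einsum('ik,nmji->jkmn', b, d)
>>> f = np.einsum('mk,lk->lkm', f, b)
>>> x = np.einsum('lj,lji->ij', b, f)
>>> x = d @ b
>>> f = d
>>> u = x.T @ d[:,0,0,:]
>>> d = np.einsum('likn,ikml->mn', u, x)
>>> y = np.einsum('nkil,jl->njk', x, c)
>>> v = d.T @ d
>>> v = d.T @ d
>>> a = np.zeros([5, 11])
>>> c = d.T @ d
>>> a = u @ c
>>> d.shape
(3, 11)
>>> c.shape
(11, 11)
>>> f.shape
(3, 31, 3, 11)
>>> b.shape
(11, 5)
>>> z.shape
(3, 5, 31, 3)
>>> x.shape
(3, 31, 3, 5)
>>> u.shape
(5, 3, 31, 11)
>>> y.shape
(3, 37, 31)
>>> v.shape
(11, 11)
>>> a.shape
(5, 3, 31, 11)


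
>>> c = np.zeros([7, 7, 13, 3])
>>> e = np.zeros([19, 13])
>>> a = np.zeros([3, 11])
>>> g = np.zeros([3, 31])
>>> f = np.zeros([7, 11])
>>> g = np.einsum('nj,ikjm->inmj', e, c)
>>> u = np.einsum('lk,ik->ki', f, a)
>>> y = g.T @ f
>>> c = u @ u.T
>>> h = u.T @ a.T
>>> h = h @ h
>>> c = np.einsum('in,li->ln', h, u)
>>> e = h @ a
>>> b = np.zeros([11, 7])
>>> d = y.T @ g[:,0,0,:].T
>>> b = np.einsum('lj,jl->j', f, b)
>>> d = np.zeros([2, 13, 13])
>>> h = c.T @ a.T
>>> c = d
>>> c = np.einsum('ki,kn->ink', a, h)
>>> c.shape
(11, 3, 3)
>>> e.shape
(3, 11)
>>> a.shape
(3, 11)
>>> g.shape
(7, 19, 3, 13)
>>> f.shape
(7, 11)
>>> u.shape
(11, 3)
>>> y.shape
(13, 3, 19, 11)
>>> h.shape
(3, 3)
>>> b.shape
(11,)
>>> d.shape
(2, 13, 13)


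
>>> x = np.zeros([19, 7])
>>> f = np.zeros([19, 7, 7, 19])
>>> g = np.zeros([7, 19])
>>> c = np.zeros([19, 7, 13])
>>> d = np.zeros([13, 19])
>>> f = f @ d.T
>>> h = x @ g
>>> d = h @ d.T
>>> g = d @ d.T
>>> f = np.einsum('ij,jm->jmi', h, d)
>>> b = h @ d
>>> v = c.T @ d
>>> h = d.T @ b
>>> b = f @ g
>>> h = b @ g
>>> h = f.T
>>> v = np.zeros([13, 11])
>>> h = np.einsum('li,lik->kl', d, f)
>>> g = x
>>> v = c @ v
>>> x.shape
(19, 7)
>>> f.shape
(19, 13, 19)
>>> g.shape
(19, 7)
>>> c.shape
(19, 7, 13)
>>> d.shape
(19, 13)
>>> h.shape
(19, 19)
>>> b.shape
(19, 13, 19)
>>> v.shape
(19, 7, 11)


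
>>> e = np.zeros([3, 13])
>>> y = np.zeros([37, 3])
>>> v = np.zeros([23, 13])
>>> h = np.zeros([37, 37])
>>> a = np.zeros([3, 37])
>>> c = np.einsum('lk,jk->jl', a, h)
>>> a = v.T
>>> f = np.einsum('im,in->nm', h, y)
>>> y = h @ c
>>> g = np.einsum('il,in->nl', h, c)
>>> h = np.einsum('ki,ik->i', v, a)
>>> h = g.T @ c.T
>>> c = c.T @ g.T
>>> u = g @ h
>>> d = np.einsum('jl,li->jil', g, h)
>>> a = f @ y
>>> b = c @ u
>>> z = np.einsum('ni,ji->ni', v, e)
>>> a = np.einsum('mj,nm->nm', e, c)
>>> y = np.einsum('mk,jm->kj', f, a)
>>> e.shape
(3, 13)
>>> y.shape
(37, 3)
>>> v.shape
(23, 13)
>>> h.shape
(37, 37)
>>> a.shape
(3, 3)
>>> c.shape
(3, 3)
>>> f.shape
(3, 37)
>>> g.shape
(3, 37)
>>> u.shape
(3, 37)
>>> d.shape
(3, 37, 37)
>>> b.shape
(3, 37)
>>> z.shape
(23, 13)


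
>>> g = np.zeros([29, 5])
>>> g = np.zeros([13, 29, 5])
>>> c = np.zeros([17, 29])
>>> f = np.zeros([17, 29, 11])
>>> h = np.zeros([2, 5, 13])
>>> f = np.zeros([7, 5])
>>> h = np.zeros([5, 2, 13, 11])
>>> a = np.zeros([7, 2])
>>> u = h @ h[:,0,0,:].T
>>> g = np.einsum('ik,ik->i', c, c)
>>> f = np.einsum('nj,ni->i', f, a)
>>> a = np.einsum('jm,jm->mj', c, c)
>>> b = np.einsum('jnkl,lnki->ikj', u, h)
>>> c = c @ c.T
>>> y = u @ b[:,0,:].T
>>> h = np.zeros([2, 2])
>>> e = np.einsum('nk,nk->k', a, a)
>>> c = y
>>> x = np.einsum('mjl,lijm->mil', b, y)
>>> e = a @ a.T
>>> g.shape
(17,)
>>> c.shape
(5, 2, 13, 11)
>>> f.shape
(2,)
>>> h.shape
(2, 2)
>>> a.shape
(29, 17)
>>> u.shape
(5, 2, 13, 5)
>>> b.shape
(11, 13, 5)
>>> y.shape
(5, 2, 13, 11)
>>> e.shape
(29, 29)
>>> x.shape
(11, 2, 5)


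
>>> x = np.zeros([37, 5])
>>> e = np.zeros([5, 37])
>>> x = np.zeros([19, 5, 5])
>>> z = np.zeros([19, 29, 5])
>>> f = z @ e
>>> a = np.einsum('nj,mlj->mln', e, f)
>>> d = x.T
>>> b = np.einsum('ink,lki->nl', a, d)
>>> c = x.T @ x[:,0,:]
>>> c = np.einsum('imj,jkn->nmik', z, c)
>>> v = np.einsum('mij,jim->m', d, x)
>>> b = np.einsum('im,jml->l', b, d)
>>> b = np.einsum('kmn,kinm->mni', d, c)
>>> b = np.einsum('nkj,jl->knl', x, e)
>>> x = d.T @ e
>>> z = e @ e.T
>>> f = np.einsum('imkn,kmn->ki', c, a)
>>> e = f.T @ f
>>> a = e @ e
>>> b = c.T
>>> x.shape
(19, 5, 37)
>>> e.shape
(5, 5)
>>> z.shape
(5, 5)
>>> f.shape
(19, 5)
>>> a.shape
(5, 5)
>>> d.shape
(5, 5, 19)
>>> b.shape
(5, 19, 29, 5)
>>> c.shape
(5, 29, 19, 5)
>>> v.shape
(5,)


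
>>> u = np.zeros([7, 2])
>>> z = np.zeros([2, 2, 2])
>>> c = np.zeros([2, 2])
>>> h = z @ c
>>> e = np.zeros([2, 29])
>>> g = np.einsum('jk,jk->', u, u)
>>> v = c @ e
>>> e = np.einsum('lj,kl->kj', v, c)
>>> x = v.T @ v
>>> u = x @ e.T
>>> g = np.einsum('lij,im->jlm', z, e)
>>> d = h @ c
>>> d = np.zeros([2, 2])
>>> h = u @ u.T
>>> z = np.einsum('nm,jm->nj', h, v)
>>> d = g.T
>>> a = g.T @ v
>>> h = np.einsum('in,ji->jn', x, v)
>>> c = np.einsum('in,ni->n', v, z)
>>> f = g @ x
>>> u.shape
(29, 2)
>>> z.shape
(29, 2)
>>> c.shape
(29,)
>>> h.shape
(2, 29)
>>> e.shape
(2, 29)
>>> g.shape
(2, 2, 29)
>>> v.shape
(2, 29)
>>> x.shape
(29, 29)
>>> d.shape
(29, 2, 2)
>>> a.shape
(29, 2, 29)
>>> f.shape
(2, 2, 29)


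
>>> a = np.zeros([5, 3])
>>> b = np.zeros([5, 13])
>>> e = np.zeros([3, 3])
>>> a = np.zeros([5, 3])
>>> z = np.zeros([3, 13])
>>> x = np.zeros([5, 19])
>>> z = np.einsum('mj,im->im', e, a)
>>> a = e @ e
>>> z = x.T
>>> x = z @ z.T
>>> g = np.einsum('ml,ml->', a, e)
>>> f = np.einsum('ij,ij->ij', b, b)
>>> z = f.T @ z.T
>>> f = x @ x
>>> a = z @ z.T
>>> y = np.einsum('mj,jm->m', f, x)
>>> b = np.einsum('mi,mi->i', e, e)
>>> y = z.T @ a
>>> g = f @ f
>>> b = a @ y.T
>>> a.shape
(13, 13)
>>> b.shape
(13, 19)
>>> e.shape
(3, 3)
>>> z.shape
(13, 19)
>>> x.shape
(19, 19)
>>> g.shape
(19, 19)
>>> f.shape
(19, 19)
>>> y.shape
(19, 13)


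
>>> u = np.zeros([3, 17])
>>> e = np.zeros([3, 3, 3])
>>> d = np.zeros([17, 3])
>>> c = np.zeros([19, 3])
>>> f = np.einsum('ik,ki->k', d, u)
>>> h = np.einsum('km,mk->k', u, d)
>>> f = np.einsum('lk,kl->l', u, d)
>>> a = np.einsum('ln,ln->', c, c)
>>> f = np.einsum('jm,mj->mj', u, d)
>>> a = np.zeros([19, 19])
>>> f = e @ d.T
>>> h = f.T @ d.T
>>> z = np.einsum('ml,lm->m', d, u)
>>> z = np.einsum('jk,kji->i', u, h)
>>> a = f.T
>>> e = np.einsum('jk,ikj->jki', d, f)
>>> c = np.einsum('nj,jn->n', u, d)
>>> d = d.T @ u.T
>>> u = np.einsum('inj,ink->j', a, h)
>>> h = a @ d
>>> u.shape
(3,)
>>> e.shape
(17, 3, 3)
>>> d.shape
(3, 3)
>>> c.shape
(3,)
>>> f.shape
(3, 3, 17)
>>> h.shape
(17, 3, 3)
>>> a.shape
(17, 3, 3)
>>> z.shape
(17,)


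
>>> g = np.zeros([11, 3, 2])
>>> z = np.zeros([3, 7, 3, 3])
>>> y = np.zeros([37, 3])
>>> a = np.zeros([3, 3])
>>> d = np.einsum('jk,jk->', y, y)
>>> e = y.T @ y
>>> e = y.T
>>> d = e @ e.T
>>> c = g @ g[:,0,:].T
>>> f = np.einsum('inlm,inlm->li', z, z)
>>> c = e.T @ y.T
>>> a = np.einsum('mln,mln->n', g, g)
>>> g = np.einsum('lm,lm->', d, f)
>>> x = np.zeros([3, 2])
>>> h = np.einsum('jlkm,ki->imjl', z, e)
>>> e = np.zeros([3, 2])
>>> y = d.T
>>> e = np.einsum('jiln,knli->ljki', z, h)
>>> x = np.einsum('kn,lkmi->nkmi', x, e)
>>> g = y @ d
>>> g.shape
(3, 3)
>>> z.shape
(3, 7, 3, 3)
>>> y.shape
(3, 3)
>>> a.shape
(2,)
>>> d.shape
(3, 3)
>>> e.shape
(3, 3, 37, 7)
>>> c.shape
(37, 37)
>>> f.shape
(3, 3)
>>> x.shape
(2, 3, 37, 7)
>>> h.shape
(37, 3, 3, 7)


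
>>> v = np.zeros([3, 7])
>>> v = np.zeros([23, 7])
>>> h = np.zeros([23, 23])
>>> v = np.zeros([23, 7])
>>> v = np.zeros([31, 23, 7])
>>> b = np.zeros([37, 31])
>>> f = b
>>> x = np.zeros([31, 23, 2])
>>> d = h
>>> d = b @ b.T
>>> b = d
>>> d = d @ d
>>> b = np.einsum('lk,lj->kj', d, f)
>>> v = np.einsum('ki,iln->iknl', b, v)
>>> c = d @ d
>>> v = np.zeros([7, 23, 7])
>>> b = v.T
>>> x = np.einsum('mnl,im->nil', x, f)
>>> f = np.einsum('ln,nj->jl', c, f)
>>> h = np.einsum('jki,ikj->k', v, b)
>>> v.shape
(7, 23, 7)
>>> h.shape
(23,)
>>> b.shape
(7, 23, 7)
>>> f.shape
(31, 37)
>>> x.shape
(23, 37, 2)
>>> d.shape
(37, 37)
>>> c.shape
(37, 37)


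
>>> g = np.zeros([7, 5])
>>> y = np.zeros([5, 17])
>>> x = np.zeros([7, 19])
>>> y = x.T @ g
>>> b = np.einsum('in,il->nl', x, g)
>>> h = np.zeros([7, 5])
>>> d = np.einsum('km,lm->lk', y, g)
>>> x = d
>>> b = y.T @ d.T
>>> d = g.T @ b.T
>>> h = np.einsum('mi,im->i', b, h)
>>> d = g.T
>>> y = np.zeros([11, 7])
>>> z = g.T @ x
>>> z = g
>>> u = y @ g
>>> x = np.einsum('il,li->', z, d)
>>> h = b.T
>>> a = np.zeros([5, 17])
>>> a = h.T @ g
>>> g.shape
(7, 5)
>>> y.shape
(11, 7)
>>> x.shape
()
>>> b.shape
(5, 7)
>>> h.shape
(7, 5)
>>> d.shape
(5, 7)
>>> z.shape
(7, 5)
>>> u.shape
(11, 5)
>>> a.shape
(5, 5)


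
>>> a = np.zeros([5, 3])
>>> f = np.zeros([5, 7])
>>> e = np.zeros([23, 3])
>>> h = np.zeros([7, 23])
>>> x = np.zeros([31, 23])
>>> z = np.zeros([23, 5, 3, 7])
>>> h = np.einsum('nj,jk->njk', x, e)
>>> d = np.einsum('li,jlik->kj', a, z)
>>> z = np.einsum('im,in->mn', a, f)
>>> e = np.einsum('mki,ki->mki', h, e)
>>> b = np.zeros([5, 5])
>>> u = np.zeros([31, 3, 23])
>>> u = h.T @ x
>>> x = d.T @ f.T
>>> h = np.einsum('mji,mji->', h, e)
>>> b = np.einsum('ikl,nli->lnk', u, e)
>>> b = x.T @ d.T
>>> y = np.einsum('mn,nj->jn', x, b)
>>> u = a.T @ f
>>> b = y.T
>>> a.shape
(5, 3)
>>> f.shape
(5, 7)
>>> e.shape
(31, 23, 3)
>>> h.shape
()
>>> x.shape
(23, 5)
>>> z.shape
(3, 7)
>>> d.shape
(7, 23)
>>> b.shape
(5, 7)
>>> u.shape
(3, 7)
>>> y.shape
(7, 5)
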